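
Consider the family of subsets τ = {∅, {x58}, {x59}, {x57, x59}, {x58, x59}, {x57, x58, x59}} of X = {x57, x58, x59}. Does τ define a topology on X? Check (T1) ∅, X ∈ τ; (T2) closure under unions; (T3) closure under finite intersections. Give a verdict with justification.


τ IS a topology on X.

Axiom (T1): ∅ ∈ τ? Yes; X ∈ τ? Yes.
Axiom (T2/T3): check pairwise unions and intersections of members of τ.
All pairwise intersections and unions checked — each lies in τ. Therefore τ satisfies (T1), (T2), (T3): it IS a topology on X.


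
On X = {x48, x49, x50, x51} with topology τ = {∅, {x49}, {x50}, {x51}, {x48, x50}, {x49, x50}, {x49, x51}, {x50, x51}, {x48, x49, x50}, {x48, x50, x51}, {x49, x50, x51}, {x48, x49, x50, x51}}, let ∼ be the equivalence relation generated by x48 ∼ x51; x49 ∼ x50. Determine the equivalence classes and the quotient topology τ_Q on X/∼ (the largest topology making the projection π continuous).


X/∼ = {[x48=x51], [x49=x50]}; |τ_Q| = 3.

Equivalence classes: [x48=x51], [x49=x50].
Quotient map π: X → X/∼ sends x48 ↦ [x48=x51], x49 ↦ [x49=x50], x50 ↦ [x49=x50], x51 ↦ [x48=x51].
For each subset V ⊆ X/∼, compute π^{-1}(V) ⊆ X and check whether π^{-1}(V) ∈ τ. V is open in τ_Q iff π^{-1}(V) ∈ τ.
  V = {}: π^{-1}(V) = ∅ ∈ τ ✓.
  V = {[x48=x51]}: π^{-1}(V) = {x48, x51} ∉ τ ✗.
  V = {[x49=x50]}: π^{-1}(V) = {x49, x50} ∈ τ ✓.
  V = {[x48=x51], [x49=x50]}: π^{-1}(V) = {x48, x49, x50, x51} ∈ τ ✓.
Open sets in the quotient: τ_Q = {{}, {[x49=x50]}, {[x48=x51], [x49=x50]}} (3 elements).


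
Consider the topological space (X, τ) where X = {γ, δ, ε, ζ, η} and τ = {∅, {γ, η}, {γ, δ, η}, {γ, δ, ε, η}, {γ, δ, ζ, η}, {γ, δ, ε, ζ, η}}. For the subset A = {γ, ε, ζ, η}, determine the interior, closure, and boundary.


int(A) = {γ, η}, cl(A) = {γ, δ, ε, ζ, η}, ∂A = {δ, ε, ζ}.

Closed sets in (X, τ) are complements of opens:
  closed(X, τ) = {∅, {ε}, {ζ}, {ε, ζ}, {δ, ε, ζ}, {γ, δ, ε, ζ, η}}.
int(A) = ⋃ {U ∈ τ : U ⊆ A}. Opens contained in A: ∅, {γ, η}.
Taking the union of these: int(A) = {γ, η}.
cl(A) = ⋂ {C closed : A ⊆ C}. Closed sets containing A: {γ, δ, ε, ζ, η}.
Intersecting these: cl(A) = {γ, δ, ε, ζ, η}.
∂A = cl(A) ∖ int(A) = {γ, δ, ε, ζ, η} ∖ {γ, η} = {δ, ε, ζ}.


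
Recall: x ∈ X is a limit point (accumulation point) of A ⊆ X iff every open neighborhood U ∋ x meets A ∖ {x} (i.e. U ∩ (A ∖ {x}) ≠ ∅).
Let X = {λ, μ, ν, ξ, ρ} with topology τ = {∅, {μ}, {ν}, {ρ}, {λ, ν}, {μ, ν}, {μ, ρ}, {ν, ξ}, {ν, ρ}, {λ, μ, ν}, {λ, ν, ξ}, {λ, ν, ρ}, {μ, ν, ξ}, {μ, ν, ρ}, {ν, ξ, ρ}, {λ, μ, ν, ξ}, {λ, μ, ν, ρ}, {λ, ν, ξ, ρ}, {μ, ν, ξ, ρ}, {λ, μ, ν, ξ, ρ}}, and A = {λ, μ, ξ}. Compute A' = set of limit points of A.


A' = ∅

For each x ∈ X, list the open sets U ∈ τ with x ∈ U, then check whether U ∩ (A ∖ {x}) ≠ ∅ for every such U.
  x = λ: open {λ, ν} ∋ x has {λ, ν} ∩ (A ∖ {λ}) = ∅, so x is NOT a limit point.
  x = μ: open {μ} ∋ x has {μ} ∩ (A ∖ {μ}) = ∅, so x is NOT a limit point.
  x = ν: open {ν} ∋ x has {ν} ∩ (A ∖ {ν}) = ∅, so x is NOT a limit point.
  x = ξ: open {ν, ξ} ∋ x has {ν, ξ} ∩ (A ∖ {ξ}) = ∅, so x is NOT a limit point.
  x = ρ: open {ρ} ∋ x has {ρ} ∩ (A ∖ {ρ}) = ∅, so x is NOT a limit point.
Collecting: A' = ∅.


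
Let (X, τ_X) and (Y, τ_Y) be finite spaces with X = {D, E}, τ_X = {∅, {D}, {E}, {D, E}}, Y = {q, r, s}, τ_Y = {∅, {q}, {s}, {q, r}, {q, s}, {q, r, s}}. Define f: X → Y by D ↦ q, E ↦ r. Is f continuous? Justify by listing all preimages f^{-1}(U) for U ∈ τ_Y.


f IS continuous.

Compute f^{-1}(U) for each U ∈ τ_Y:
  U = ∅: f^{-1}(U) = ∅ ∈ τ_X ✓.
  U = {q}: f^{-1}(U) = {D} ∈ τ_X ✓.
  U = {s}: f^{-1}(U) = ∅ ∈ τ_X ✓.
  U = {q, r}: f^{-1}(U) = {D, E} ∈ τ_X ✓.
  U = {q, s}: f^{-1}(U) = {D} ∈ τ_X ✓.
  U = {q, r, s}: f^{-1}(U) = {D, E} ∈ τ_X ✓.
Every preimage lies in τ_X, so f IS continuous.


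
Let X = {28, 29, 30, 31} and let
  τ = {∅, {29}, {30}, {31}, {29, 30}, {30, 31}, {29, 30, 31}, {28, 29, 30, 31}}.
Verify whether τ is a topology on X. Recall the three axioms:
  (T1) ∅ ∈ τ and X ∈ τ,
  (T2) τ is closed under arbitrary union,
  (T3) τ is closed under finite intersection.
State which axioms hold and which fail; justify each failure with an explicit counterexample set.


τ is NOT a topology on X.

Axiom (T1): ∅ ∈ τ? Yes; X ∈ τ? Yes.
Axiom (T2/T3): check pairwise unions and intersections of members of τ.
Counterexample for (T2): {29} ∪ {31} = {29, 31} ∉ τ. Therefore τ is NOT a topology.


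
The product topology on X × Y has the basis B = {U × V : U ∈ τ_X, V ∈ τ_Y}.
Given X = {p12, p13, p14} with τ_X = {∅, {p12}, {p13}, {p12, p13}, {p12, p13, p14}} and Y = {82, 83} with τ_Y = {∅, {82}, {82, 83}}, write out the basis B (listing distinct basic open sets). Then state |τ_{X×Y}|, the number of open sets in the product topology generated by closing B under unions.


Basis B = {∅ × ∅, {p12} × {82}, {p13} × {82}, {p12} × {82, 83}, {p12, p13} × {82}, {p13} × {82, 83}, {p12, p13, p14} × {82}, {p12, p13} × {82, 83}, {p12, p13, p14} × {82, 83}}; |τ_{X×Y}| = 14.

Enumerate products U × V with U ∈ τ_X, V ∈ τ_Y (deduplicated):
  ∅ × ∅ = {} (∅)
  {p12} × {82} = {(p12,82)}
  {p13} × {82} = {(p13,82)}
  {p12} × {82, 83} = {(p12,82), (p12,83)}
  {p12, p13} × {82} = {(p12,82), (p13,82)}
  {p13} × {82, 83} = {(p13,82), (p13,83)}
  {p12, p13, p14} × {82} = {(p12,82), (p13,82), (p14,82)}
  {p12, p13} × {82, 83} = {(p12,82), (p12,83), (p13,82), (p13,83)}
  {p12, p13, p14} × {82, 83} = {(p12,82), (p12,83), (p13,82), (p13,83), (p14,82), (p14,83)}
These 9 distinct sets form the basis B.
Close under arbitrary unions to get τ_{X×Y}; counting gives |τ_{X×Y}| = 14.


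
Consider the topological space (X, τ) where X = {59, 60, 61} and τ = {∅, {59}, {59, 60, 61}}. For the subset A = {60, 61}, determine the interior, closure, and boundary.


int(A) = ∅, cl(A) = {60, 61}, ∂A = {60, 61}.

Closed sets in (X, τ) are complements of opens:
  closed(X, τ) = {∅, {60, 61}, {59, 60, 61}}.
int(A) = ⋃ {U ∈ τ : U ⊆ A}. Opens contained in A: ∅.
Taking the union of these: int(A) = ∅.
cl(A) = ⋂ {C closed : A ⊆ C}. Closed sets containing A: {60, 61}, {59, 60, 61}.
Intersecting these: cl(A) = {60, 61}.
∂A = cl(A) ∖ int(A) = {60, 61} ∖ ∅ = {60, 61}.


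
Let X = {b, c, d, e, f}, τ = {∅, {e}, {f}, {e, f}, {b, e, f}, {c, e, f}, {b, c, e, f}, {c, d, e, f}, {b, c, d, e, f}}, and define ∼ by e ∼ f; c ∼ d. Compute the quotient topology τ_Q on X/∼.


X/∼ = {[b], [c=d], [e=f]}; |τ_Q| = 5.

Equivalence classes: [b], [c=d], [e=f].
Quotient map π: X → X/∼ sends b ↦ [b], c ↦ [c=d], d ↦ [c=d], e ↦ [e=f], f ↦ [e=f].
For each subset V ⊆ X/∼, compute π^{-1}(V) ⊆ X and check whether π^{-1}(V) ∈ τ. V is open in τ_Q iff π^{-1}(V) ∈ τ.
  V = {}: π^{-1}(V) = ∅ ∈ τ ✓.
  V = {[b]}: π^{-1}(V) = {b} ∉ τ ✗.
  V = {[c=d]}: π^{-1}(V) = {c, d} ∉ τ ✗.
  V = {[b], [c=d]}: π^{-1}(V) = {b, c, d} ∉ τ ✗.
  V = {[e=f]}: π^{-1}(V) = {e, f} ∈ τ ✓.
  V = {[b], [e=f]}: π^{-1}(V) = {b, e, f} ∈ τ ✓.
  V = {[c=d], [e=f]}: π^{-1}(V) = {c, d, e, f} ∈ τ ✓.
  V = {[b], [c=d], [e=f]}: π^{-1}(V) = {b, c, d, e, f} ∈ τ ✓.
Open sets in the quotient: τ_Q = {{}, {[e=f]}, {[b], [e=f]}, {[c=d], [e=f]}, {[b], [c=d], [e=f]}} (5 elements).


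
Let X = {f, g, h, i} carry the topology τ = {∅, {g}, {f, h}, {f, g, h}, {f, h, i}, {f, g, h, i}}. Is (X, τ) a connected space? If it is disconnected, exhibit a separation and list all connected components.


(X, τ) is disconnected; components = [{g}, {f, h, i}].

Find clopen sets (U ∈ τ with X ∖ U ∈ τ):
  U = ∅, X ∖ U = {f, g, h, i} — both open, so U is clopen.
  U = {g}, X ∖ U = {f, h, i} — both open, so U is clopen.
  U = {f, h, i}, X ∖ U = {g} — both open, so U is clopen.
  U = {f, g, h, i}, X ∖ U = ∅ — both open, so U is clopen.
Nontrivial clopen(s) exist: e.g. {g}. So (X, τ) is disconnected.
Compute connected components by grouping points that agree on all clopens:
  component: {g}
  component: {f, h, i}


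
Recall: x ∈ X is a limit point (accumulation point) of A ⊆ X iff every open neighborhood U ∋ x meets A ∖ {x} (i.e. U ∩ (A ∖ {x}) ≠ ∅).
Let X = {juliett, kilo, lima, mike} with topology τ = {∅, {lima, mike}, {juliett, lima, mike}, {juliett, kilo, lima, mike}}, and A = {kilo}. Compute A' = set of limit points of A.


A' = ∅

For each x ∈ X, list the open sets U ∈ τ with x ∈ U, then check whether U ∩ (A ∖ {x}) ≠ ∅ for every such U.
  x = juliett: open {juliett, lima, mike} ∋ x has {juliett, lima, mike} ∩ (A ∖ {juliett}) = ∅, so x is NOT a limit point.
  x = kilo: open {juliett, kilo, lima, mike} ∋ x has {juliett, kilo, lima, mike} ∩ (A ∖ {kilo}) = ∅, so x is NOT a limit point.
  x = lima: open {lima, mike} ∋ x has {lima, mike} ∩ (A ∖ {lima}) = ∅, so x is NOT a limit point.
  x = mike: open {lima, mike} ∋ x has {lima, mike} ∩ (A ∖ {mike}) = ∅, so x is NOT a limit point.
Collecting: A' = ∅.


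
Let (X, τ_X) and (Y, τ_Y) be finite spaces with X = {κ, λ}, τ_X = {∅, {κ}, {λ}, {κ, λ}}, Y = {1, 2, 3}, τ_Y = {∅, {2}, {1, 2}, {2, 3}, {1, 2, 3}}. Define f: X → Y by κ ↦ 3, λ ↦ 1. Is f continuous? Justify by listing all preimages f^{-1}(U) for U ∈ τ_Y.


f IS continuous.

Compute f^{-1}(U) for each U ∈ τ_Y:
  U = ∅: f^{-1}(U) = ∅ ∈ τ_X ✓.
  U = {2}: f^{-1}(U) = ∅ ∈ τ_X ✓.
  U = {1, 2}: f^{-1}(U) = {λ} ∈ τ_X ✓.
  U = {2, 3}: f^{-1}(U) = {κ} ∈ τ_X ✓.
  U = {1, 2, 3}: f^{-1}(U) = {κ, λ} ∈ τ_X ✓.
Every preimage lies in τ_X, so f IS continuous.


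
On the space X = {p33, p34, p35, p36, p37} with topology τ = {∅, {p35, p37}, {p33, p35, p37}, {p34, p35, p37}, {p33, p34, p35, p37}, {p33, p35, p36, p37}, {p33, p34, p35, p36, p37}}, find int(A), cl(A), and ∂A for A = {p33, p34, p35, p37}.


int(A) = {p33, p34, p35, p37}, cl(A) = {p33, p34, p35, p36, p37}, ∂A = {p36}.

Closed sets in (X, τ) are complements of opens:
  closed(X, τ) = {∅, {p34}, {p36}, {p33, p36}, {p34, p36}, {p33, p34, p36}, {p33, p34, p35, p36, p37}}.
int(A) = ⋃ {U ∈ τ : U ⊆ A}. Opens contained in A: ∅, {p35, p37}, {p33, p35, p37}, {p34, p35, p37}, {p33, p34, p35, p37}.
Taking the union of these: int(A) = {p33, p34, p35, p37}.
cl(A) = ⋂ {C closed : A ⊆ C}. Closed sets containing A: {p33, p34, p35, p36, p37}.
Intersecting these: cl(A) = {p33, p34, p35, p36, p37}.
∂A = cl(A) ∖ int(A) = {p33, p34, p35, p36, p37} ∖ {p33, p34, p35, p37} = {p36}.


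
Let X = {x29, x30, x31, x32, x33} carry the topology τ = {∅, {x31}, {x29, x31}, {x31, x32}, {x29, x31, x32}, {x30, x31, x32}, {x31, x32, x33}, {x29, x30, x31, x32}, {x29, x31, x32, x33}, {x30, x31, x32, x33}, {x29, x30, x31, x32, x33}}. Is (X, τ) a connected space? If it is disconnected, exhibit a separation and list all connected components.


(X, τ) is connected.

Find clopen sets (U ∈ τ with X ∖ U ∈ τ):
  U = ∅, X ∖ U = {x29, x30, x31, x32, x33} — both open, so U is clopen.
  U = {x29, x30, x31, x32, x33}, X ∖ U = ∅ — both open, so U is clopen.
Only trivial clopens (∅ and X) exist, so (X, τ) is connected.
Compute connected components by grouping points that agree on all clopens:
  component: {x29, x30, x31, x32, x33}


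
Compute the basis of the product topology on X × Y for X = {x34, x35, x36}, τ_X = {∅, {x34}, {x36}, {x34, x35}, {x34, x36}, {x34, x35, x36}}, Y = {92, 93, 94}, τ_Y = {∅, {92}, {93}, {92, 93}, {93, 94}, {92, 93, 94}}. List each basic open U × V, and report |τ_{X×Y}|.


Basis B = {∅ × ∅, {x34} × {92}, {x34} × {93}, {x36} × {92}, {x36} × {93}, {x34} × {92, 93}, {x34, x35} × {92}, {x34, x36} × {92}, {x34} × {93, 94}, {x34, x35} × {93}, {x34, x36} × {93}, {x36} × {92, 93}, {x36} × {93, 94}, {x34} × {92, 93, 94}, {x34, x35, x36} × {92}, {x34, x35, x36} × {93}, {x36} × {92, 93, 94}, {x34, x35} × {92, 93}, {x34, x36} × {92, 93}, {x34, x35} × {93, 94}, {x34, x36} × {93, 94}, {x34, x35} × {92, 93, 94}, {x34, x36} × {92, 93, 94}, {x34, x35, x36} × {92, 93}, {x34, x35, x36} × {93, 94}, {x34, x35, x36} × {92, 93, 94}}; |τ_{X×Y}| = 108.

Enumerate products U × V with U ∈ τ_X, V ∈ τ_Y (deduplicated):
  ∅ × ∅ = {} (∅)
  {x34} × {92} = {(x34,92)}
  {x34} × {93} = {(x34,93)}
  {x36} × {92} = {(x36,92)}
  {x36} × {93} = {(x36,93)}
  {x34} × {92, 93} = {(x34,92), (x34,93)}
  {x34, x35} × {92} = {(x34,92), (x35,92)}
  {x34, x36} × {92} = {(x34,92), (x36,92)}
  {x34} × {93, 94} = {(x34,93), (x34,94)}
  {x34, x35} × {93} = {(x34,93), (x35,93)}
  {x34, x36} × {93} = {(x34,93), (x36,93)}
  {x36} × {92, 93} = {(x36,92), (x36,93)}
  {x36} × {93, 94} = {(x36,93), (x36,94)}
  {x34} × {92, 93, 94} = {(x34,92), (x34,93), (x34,94)}
  {x34, x35, x36} × {92} = {(x34,92), (x35,92), (x36,92)}
  {x34, x35, x36} × {93} = {(x34,93), (x35,93), (x36,93)}
  {x36} × {92, 93, 94} = {(x36,92), (x36,93), (x36,94)}
  {x34, x35} × {92, 93} = {(x34,92), (x34,93), (x35,92), (x35,93)}
  {x34, x36} × {92, 93} = {(x34,92), (x34,93), (x36,92), (x36,93)}
  {x34, x35} × {93, 94} = {(x34,93), (x34,94), (x35,93), (x35,94)}
  {x34, x36} × {93, 94} = {(x34,93), (x34,94), (x36,93), (x36,94)}
  {x34, x35} × {92, 93, 94} = {(x34,92), (x34,93), (x34,94), (x35,92), (x35,93), (x35,94)}
  {x34, x36} × {92, 93, 94} = {(x34,92), (x34,93), (x34,94), (x36,92), (x36,93), (x36,94)}
  {x34, x35, x36} × {92, 93} = {(x34,92), (x34,93), (x35,92), (x35,93), (x36,92), (x36,93)}
  {x34, x35, x36} × {93, 94} = {(x34,93), (x34,94), (x35,93), (x35,94), (x36,93), (x36,94)}
  {x34, x35, x36} × {92, 93, 94} = {(x34,92), (x34,93), (x34,94), (x35,92), (x35,93), (x35,94), (x36,92), (x36,93), (x36,94)}
These 26 distinct sets form the basis B.
Close under arbitrary unions to get τ_{X×Y}; counting gives |τ_{X×Y}| = 108.


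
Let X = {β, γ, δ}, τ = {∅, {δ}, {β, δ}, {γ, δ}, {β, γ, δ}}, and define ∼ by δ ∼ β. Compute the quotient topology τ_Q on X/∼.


X/∼ = {[β=δ], [γ]}; |τ_Q| = 3.

Equivalence classes: [β=δ], [γ].
Quotient map π: X → X/∼ sends β ↦ [β=δ], γ ↦ [γ], δ ↦ [β=δ].
For each subset V ⊆ X/∼, compute π^{-1}(V) ⊆ X and check whether π^{-1}(V) ∈ τ. V is open in τ_Q iff π^{-1}(V) ∈ τ.
  V = {}: π^{-1}(V) = ∅ ∈ τ ✓.
  V = {[β=δ]}: π^{-1}(V) = {β, δ} ∈ τ ✓.
  V = {[γ]}: π^{-1}(V) = {γ} ∉ τ ✗.
  V = {[β=δ], [γ]}: π^{-1}(V) = {β, γ, δ} ∈ τ ✓.
Open sets in the quotient: τ_Q = {{}, {[β=δ]}, {[β=δ], [γ]}} (3 elements).


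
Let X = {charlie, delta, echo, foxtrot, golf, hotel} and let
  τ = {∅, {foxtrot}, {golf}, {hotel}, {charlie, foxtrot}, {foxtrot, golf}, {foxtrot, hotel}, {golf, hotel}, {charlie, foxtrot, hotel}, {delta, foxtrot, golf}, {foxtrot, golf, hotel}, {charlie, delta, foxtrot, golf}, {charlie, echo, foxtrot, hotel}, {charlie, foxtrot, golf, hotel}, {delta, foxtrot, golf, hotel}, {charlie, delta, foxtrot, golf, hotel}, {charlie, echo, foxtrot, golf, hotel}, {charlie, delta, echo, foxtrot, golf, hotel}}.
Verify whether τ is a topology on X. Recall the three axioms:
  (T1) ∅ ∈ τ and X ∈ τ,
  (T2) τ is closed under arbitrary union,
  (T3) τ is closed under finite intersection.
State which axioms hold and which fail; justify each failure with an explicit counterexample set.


τ is NOT a topology on X.

Axiom (T1): ∅ ∈ τ? Yes; X ∈ τ? Yes.
Axiom (T2/T3): check pairwise unions and intersections of members of τ.
Counterexample for (T2): {golf} ∪ {charlie, foxtrot} = {charlie, foxtrot, golf} ∉ τ. Therefore τ is NOT a topology.


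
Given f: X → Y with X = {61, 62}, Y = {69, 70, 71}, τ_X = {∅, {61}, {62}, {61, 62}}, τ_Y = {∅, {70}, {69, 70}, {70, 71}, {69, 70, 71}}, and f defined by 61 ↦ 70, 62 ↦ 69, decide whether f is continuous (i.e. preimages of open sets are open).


f IS continuous.

Compute f^{-1}(U) for each U ∈ τ_Y:
  U = ∅: f^{-1}(U) = ∅ ∈ τ_X ✓.
  U = {70}: f^{-1}(U) = {61} ∈ τ_X ✓.
  U = {69, 70}: f^{-1}(U) = {61, 62} ∈ τ_X ✓.
  U = {70, 71}: f^{-1}(U) = {61} ∈ τ_X ✓.
  U = {69, 70, 71}: f^{-1}(U) = {61, 62} ∈ τ_X ✓.
Every preimage lies in τ_X, so f IS continuous.


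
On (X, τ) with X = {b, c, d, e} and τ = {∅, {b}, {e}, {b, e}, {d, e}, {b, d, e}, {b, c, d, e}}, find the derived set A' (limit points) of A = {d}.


A' = {c}

For each x ∈ X, list the open sets U ∈ τ with x ∈ U, then check whether U ∩ (A ∖ {x}) ≠ ∅ for every such U.
  x = b: open {b} ∋ x has {b} ∩ (A ∖ {b}) = ∅, so x is NOT a limit point.
  x = c: opens ∋ x are {b, c, d, e}; each meets A ∖ {c}, so x IS a limit point.
  x = d: open {d, e} ∋ x has {d, e} ∩ (A ∖ {d}) = ∅, so x is NOT a limit point.
  x = e: open {e} ∋ x has {e} ∩ (A ∖ {e}) = ∅, so x is NOT a limit point.
Collecting: A' = {c}.


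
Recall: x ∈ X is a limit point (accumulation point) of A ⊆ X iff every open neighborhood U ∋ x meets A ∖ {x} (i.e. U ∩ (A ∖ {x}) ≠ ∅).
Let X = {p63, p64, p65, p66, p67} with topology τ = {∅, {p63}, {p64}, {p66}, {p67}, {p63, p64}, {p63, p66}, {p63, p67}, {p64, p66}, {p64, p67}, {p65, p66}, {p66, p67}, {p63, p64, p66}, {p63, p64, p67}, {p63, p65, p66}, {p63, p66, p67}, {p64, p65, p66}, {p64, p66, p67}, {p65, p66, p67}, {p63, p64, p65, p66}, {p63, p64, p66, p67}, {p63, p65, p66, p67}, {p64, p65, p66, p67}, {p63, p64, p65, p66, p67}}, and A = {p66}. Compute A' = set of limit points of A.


A' = {p65}

For each x ∈ X, list the open sets U ∈ τ with x ∈ U, then check whether U ∩ (A ∖ {x}) ≠ ∅ for every such U.
  x = p63: open {p63} ∋ x has {p63} ∩ (A ∖ {p63}) = ∅, so x is NOT a limit point.
  x = p64: open {p64} ∋ x has {p64} ∩ (A ∖ {p64}) = ∅, so x is NOT a limit point.
  x = p65: opens ∋ x are {p65, p66}, {p63, p65, p66}, {p64, p65, p66}, {p65, p66, p67}, {p63, p64, p65, p66}, {p63, p65, p66, p67}, {p64, p65, p66, p67}, {p63, p64, p65, p66, p67}; each meets A ∖ {p65}, so x IS a limit point.
  x = p66: open {p66} ∋ x has {p66} ∩ (A ∖ {p66}) = ∅, so x is NOT a limit point.
  x = p67: open {p67} ∋ x has {p67} ∩ (A ∖ {p67}) = ∅, so x is NOT a limit point.
Collecting: A' = {p65}.


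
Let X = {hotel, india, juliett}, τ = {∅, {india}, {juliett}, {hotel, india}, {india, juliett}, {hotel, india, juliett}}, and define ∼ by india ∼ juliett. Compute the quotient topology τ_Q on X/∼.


X/∼ = {[hotel], [india=juliett]}; |τ_Q| = 3.

Equivalence classes: [hotel], [india=juliett].
Quotient map π: X → X/∼ sends hotel ↦ [hotel], india ↦ [india=juliett], juliett ↦ [india=juliett].
For each subset V ⊆ X/∼, compute π^{-1}(V) ⊆ X and check whether π^{-1}(V) ∈ τ. V is open in τ_Q iff π^{-1}(V) ∈ τ.
  V = {}: π^{-1}(V) = ∅ ∈ τ ✓.
  V = {[hotel]}: π^{-1}(V) = {hotel} ∉ τ ✗.
  V = {[india=juliett]}: π^{-1}(V) = {india, juliett} ∈ τ ✓.
  V = {[hotel], [india=juliett]}: π^{-1}(V) = {hotel, india, juliett} ∈ τ ✓.
Open sets in the quotient: τ_Q = {{}, {[india=juliett]}, {[hotel], [india=juliett]}} (3 elements).


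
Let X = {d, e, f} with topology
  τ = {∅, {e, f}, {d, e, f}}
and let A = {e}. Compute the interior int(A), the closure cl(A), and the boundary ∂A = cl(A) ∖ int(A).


int(A) = ∅, cl(A) = {d, e, f}, ∂A = {d, e, f}.

Closed sets in (X, τ) are complements of opens:
  closed(X, τ) = {∅, {d}, {d, e, f}}.
int(A) = ⋃ {U ∈ τ : U ⊆ A}. Opens contained in A: ∅.
Taking the union of these: int(A) = ∅.
cl(A) = ⋂ {C closed : A ⊆ C}. Closed sets containing A: {d, e, f}.
Intersecting these: cl(A) = {d, e, f}.
∂A = cl(A) ∖ int(A) = {d, e, f} ∖ ∅ = {d, e, f}.


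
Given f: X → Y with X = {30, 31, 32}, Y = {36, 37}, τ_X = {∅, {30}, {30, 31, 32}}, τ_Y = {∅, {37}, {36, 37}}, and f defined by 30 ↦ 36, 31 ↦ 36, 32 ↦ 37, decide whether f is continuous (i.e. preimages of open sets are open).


f is NOT continuous.

Compute f^{-1}(U) for each U ∈ τ_Y:
  U = ∅: f^{-1}(U) = ∅ ∈ τ_X ✓.
  U = {37}: f^{-1}(U) = {32} ∉ τ_X ✗.
  U = {36, 37}: f^{-1}(U) = {30, 31, 32} ∈ τ_X ✓.
Found U = {37} with f^{-1}(U) = {32} not in τ_X. Therefore f is NOT continuous.


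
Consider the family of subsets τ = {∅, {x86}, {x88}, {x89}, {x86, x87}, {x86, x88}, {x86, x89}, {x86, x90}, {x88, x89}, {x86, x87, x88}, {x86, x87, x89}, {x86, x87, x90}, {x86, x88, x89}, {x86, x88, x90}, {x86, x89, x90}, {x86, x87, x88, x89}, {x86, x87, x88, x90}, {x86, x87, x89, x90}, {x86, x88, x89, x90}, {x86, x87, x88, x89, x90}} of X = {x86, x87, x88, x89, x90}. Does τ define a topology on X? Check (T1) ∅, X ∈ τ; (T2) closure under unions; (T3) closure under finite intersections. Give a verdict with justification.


τ IS a topology on X.

Axiom (T1): ∅ ∈ τ? Yes; X ∈ τ? Yes.
Axiom (T2/T3): check pairwise unions and intersections of members of τ.
All pairwise intersections and unions checked — each lies in τ. Therefore τ satisfies (T1), (T2), (T3): it IS a topology on X.


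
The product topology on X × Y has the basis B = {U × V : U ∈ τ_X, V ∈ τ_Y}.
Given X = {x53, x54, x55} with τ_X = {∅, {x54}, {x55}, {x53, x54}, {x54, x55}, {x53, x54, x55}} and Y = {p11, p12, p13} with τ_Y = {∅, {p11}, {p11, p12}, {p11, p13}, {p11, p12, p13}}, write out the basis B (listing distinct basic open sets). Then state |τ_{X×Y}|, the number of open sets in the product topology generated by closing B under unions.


Basis B = {∅ × ∅, {x54} × {p11}, {x55} × {p11}, {x53, x54} × {p11}, {x54} × {p11, p12}, {x54} × {p11, p13}, {x54, x55} × {p11}, {x55} × {p11, p12}, {x55} × {p11, p13}, {x53, x54, x55} × {p11}, {x54} × {p11, p12, p13}, {x55} × {p11, p12, p13}, {x53, x54} × {p11, p12}, {x53, x54} × {p11, p13}, {x54, x55} × {p11, p12}, {x54, x55} × {p11, p13}, {x53, x54} × {p11, p12, p13}, {x53, x54, x55} × {p11, p12}, {x53, x54, x55} × {p11, p13}, {x54, x55} × {p11, p12, p13}, {x53, x54, x55} × {p11, p12, p13}}; |τ_{X×Y}| = 70.

Enumerate products U × V with U ∈ τ_X, V ∈ τ_Y (deduplicated):
  ∅ × ∅ = {} (∅)
  {x54} × {p11} = {(x54,p11)}
  {x55} × {p11} = {(x55,p11)}
  {x53, x54} × {p11} = {(x53,p11), (x54,p11)}
  {x54} × {p11, p12} = {(x54,p11), (x54,p12)}
  {x54} × {p11, p13} = {(x54,p11), (x54,p13)}
  {x54, x55} × {p11} = {(x54,p11), (x55,p11)}
  {x55} × {p11, p12} = {(x55,p11), (x55,p12)}
  {x55} × {p11, p13} = {(x55,p11), (x55,p13)}
  {x53, x54, x55} × {p11} = {(x53,p11), (x54,p11), (x55,p11)}
  {x54} × {p11, p12, p13} = {(x54,p11), (x54,p12), (x54,p13)}
  {x55} × {p11, p12, p13} = {(x55,p11), (x55,p12), (x55,p13)}
  {x53, x54} × {p11, p12} = {(x53,p11), (x53,p12), (x54,p11), (x54,p12)}
  {x53, x54} × {p11, p13} = {(x53,p11), (x53,p13), (x54,p11), (x54,p13)}
  {x54, x55} × {p11, p12} = {(x54,p11), (x54,p12), (x55,p11), (x55,p12)}
  {x54, x55} × {p11, p13} = {(x54,p11), (x54,p13), (x55,p11), (x55,p13)}
  {x53, x54} × {p11, p12, p13} = {(x53,p11), (x53,p12), (x53,p13), (x54,p11), (x54,p12), (x54,p13)}
  {x53, x54, x55} × {p11, p12} = {(x53,p11), (x53,p12), (x54,p11), (x54,p12), (x55,p11), (x55,p12)}
  {x53, x54, x55} × {p11, p13} = {(x53,p11), (x53,p13), (x54,p11), (x54,p13), (x55,p11), (x55,p13)}
  {x54, x55} × {p11, p12, p13} = {(x54,p11), (x54,p12), (x54,p13), (x55,p11), (x55,p12), (x55,p13)}
  {x53, x54, x55} × {p11, p12, p13} = {(x53,p11), (x53,p12), (x53,p13), (x54,p11), (x54,p12), (x54,p13), (x55,p11), (x55,p12), (x55,p13)}
These 21 distinct sets form the basis B.
Close under arbitrary unions to get τ_{X×Y}; counting gives |τ_{X×Y}| = 70.


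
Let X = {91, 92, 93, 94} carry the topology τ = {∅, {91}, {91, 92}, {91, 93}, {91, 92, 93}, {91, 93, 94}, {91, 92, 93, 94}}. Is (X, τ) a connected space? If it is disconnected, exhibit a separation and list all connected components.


(X, τ) is connected.

Find clopen sets (U ∈ τ with X ∖ U ∈ τ):
  U = ∅, X ∖ U = {91, 92, 93, 94} — both open, so U is clopen.
  U = {91, 92, 93, 94}, X ∖ U = ∅ — both open, so U is clopen.
Only trivial clopens (∅ and X) exist, so (X, τ) is connected.
Compute connected components by grouping points that agree on all clopens:
  component: {91, 92, 93, 94}


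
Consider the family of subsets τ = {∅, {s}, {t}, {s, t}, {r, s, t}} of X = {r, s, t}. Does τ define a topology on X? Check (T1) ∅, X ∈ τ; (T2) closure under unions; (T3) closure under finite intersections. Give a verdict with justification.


τ IS a topology on X.

Axiom (T1): ∅ ∈ τ? Yes; X ∈ τ? Yes.
Axiom (T2/T3): check pairwise unions and intersections of members of τ.
All pairwise intersections and unions checked — each lies in τ. Therefore τ satisfies (T1), (T2), (T3): it IS a topology on X.


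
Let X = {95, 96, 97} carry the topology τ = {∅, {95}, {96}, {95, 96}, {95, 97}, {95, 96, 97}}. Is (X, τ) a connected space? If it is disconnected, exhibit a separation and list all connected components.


(X, τ) is disconnected; components = [{96}, {95, 97}].

Find clopen sets (U ∈ τ with X ∖ U ∈ τ):
  U = ∅, X ∖ U = {95, 96, 97} — both open, so U is clopen.
  U = {96}, X ∖ U = {95, 97} — both open, so U is clopen.
  U = {95, 97}, X ∖ U = {96} — both open, so U is clopen.
  U = {95, 96, 97}, X ∖ U = ∅ — both open, so U is clopen.
Nontrivial clopen(s) exist: e.g. {95, 97}. So (X, τ) is disconnected.
Compute connected components by grouping points that agree on all clopens:
  component: {96}
  component: {95, 97}


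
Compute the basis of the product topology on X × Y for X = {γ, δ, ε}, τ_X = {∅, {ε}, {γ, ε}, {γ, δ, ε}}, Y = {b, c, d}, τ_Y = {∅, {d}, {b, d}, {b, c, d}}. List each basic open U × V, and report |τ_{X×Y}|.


Basis B = {∅ × ∅, {ε} × {d}, {γ, ε} × {d}, {ε} × {b, d}, {γ, δ, ε} × {d}, {ε} × {b, c, d}, {γ, ε} × {b, d}, {γ, ε} × {b, c, d}, {γ, δ, ε} × {b, d}, {γ, δ, ε} × {b, c, d}}; |τ_{X×Y}| = 20.

Enumerate products U × V with U ∈ τ_X, V ∈ τ_Y (deduplicated):
  ∅ × ∅ = {} (∅)
  {ε} × {d} = {(ε,d)}
  {γ, ε} × {d} = {(γ,d), (ε,d)}
  {ε} × {b, d} = {(ε,b), (ε,d)}
  {γ, δ, ε} × {d} = {(γ,d), (δ,d), (ε,d)}
  {ε} × {b, c, d} = {(ε,b), (ε,c), (ε,d)}
  {γ, ε} × {b, d} = {(γ,b), (γ,d), (ε,b), (ε,d)}
  {γ, ε} × {b, c, d} = {(γ,b), (γ,c), (γ,d), (ε,b), (ε,c), (ε,d)}
  {γ, δ, ε} × {b, d} = {(γ,b), (γ,d), (δ,b), (δ,d), (ε,b), (ε,d)}
  {γ, δ, ε} × {b, c, d} = {(γ,b), (γ,c), (γ,d), (δ,b), (δ,c), (δ,d), (ε,b), (ε,c), (ε,d)}
These 10 distinct sets form the basis B.
Close under arbitrary unions to get τ_{X×Y}; counting gives |τ_{X×Y}| = 20.


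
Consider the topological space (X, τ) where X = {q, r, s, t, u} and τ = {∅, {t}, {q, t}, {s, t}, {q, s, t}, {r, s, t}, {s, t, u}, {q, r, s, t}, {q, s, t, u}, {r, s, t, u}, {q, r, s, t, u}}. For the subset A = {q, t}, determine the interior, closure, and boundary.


int(A) = {q, t}, cl(A) = {q, r, s, t, u}, ∂A = {r, s, u}.

Closed sets in (X, τ) are complements of opens:
  closed(X, τ) = {∅, {q}, {r}, {u}, {q, r}, {q, u}, {r, u}, {q, r, u}, {r, s, u}, {q, r, s, u}, {q, r, s, t, u}}.
int(A) = ⋃ {U ∈ τ : U ⊆ A}. Opens contained in A: ∅, {t}, {q, t}.
Taking the union of these: int(A) = {q, t}.
cl(A) = ⋂ {C closed : A ⊆ C}. Closed sets containing A: {q, r, s, t, u}.
Intersecting these: cl(A) = {q, r, s, t, u}.
∂A = cl(A) ∖ int(A) = {q, r, s, t, u} ∖ {q, t} = {r, s, u}.


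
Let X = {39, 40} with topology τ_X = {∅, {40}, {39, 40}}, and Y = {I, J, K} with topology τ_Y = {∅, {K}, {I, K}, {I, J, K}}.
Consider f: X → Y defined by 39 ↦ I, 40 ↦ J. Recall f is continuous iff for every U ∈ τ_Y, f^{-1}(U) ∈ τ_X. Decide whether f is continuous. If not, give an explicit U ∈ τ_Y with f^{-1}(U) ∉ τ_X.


f is NOT continuous.

Compute f^{-1}(U) for each U ∈ τ_Y:
  U = ∅: f^{-1}(U) = ∅ ∈ τ_X ✓.
  U = {K}: f^{-1}(U) = ∅ ∈ τ_X ✓.
  U = {I, K}: f^{-1}(U) = {39} ∉ τ_X ✗.
  U = {I, J, K}: f^{-1}(U) = {39, 40} ∈ τ_X ✓.
Found U = {I, K} with f^{-1}(U) = {39} not in τ_X. Therefore f is NOT continuous.


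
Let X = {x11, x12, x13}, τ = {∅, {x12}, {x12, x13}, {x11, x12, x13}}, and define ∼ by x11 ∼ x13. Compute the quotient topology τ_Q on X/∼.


X/∼ = {[x11=x13], [x12]}; |τ_Q| = 3.

Equivalence classes: [x11=x13], [x12].
Quotient map π: X → X/∼ sends x11 ↦ [x11=x13], x12 ↦ [x12], x13 ↦ [x11=x13].
For each subset V ⊆ X/∼, compute π^{-1}(V) ⊆ X and check whether π^{-1}(V) ∈ τ. V is open in τ_Q iff π^{-1}(V) ∈ τ.
  V = {}: π^{-1}(V) = ∅ ∈ τ ✓.
  V = {[x11=x13]}: π^{-1}(V) = {x11, x13} ∉ τ ✗.
  V = {[x12]}: π^{-1}(V) = {x12} ∈ τ ✓.
  V = {[x11=x13], [x12]}: π^{-1}(V) = {x11, x12, x13} ∈ τ ✓.
Open sets in the quotient: τ_Q = {{}, {[x12]}, {[x11=x13], [x12]}} (3 elements).


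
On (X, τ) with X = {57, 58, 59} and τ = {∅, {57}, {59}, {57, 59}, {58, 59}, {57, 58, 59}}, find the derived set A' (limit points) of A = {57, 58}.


A' = ∅

For each x ∈ X, list the open sets U ∈ τ with x ∈ U, then check whether U ∩ (A ∖ {x}) ≠ ∅ for every such U.
  x = 57: open {57} ∋ x has {57} ∩ (A ∖ {57}) = ∅, so x is NOT a limit point.
  x = 58: open {58, 59} ∋ x has {58, 59} ∩ (A ∖ {58}) = ∅, so x is NOT a limit point.
  x = 59: open {59} ∋ x has {59} ∩ (A ∖ {59}) = ∅, so x is NOT a limit point.
Collecting: A' = ∅.


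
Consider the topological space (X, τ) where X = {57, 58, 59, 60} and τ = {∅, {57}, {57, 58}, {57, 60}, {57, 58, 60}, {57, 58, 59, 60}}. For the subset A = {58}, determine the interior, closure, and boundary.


int(A) = ∅, cl(A) = {58, 59}, ∂A = {58, 59}.

Closed sets in (X, τ) are complements of opens:
  closed(X, τ) = {∅, {59}, {58, 59}, {59, 60}, {58, 59, 60}, {57, 58, 59, 60}}.
int(A) = ⋃ {U ∈ τ : U ⊆ A}. Opens contained in A: ∅.
Taking the union of these: int(A) = ∅.
cl(A) = ⋂ {C closed : A ⊆ C}. Closed sets containing A: {58, 59}, {58, 59, 60}, {57, 58, 59, 60}.
Intersecting these: cl(A) = {58, 59}.
∂A = cl(A) ∖ int(A) = {58, 59} ∖ ∅ = {58, 59}.


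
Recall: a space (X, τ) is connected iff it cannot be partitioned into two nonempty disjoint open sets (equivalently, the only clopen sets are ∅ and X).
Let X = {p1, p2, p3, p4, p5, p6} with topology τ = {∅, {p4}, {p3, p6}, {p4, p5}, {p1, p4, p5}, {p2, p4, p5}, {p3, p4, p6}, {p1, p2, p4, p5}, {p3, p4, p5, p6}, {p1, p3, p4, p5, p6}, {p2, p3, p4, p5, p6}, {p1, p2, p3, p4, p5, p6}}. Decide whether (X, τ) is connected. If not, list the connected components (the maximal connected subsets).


(X, τ) is disconnected; components = [{p3, p6}, {p1, p2, p4, p5}].

Find clopen sets (U ∈ τ with X ∖ U ∈ τ):
  U = ∅, X ∖ U = {p1, p2, p3, p4, p5, p6} — both open, so U is clopen.
  U = {p3, p6}, X ∖ U = {p1, p2, p4, p5} — both open, so U is clopen.
  U = {p1, p2, p4, p5}, X ∖ U = {p3, p6} — both open, so U is clopen.
  U = {p1, p2, p3, p4, p5, p6}, X ∖ U = ∅ — both open, so U is clopen.
Nontrivial clopen(s) exist: e.g. {p1, p2, p4, p5}. So (X, τ) is disconnected.
Compute connected components by grouping points that agree on all clopens:
  component: {p3, p6}
  component: {p1, p2, p4, p5}


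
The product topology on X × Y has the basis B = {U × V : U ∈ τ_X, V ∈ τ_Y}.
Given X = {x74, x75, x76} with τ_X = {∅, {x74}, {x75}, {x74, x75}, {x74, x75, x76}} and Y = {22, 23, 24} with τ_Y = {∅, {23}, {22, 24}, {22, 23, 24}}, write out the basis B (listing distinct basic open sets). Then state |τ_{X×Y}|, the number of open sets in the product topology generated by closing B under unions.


Basis B = {∅ × ∅, {x74} × {23}, {x75} × {23}, {x74} × {22, 24}, {x74, x75} × {23}, {x75} × {22, 24}, {x74} × {22, 23, 24}, {x74, x75, x76} × {23}, {x75} × {22, 23, 24}, {x74, x75} × {22, 24}, {x74, x75} × {22, 23, 24}, {x74, x75, x76} × {22, 24}, {x74, x75, x76} × {22, 23, 24}}; |τ_{X×Y}| = 25.

Enumerate products U × V with U ∈ τ_X, V ∈ τ_Y (deduplicated):
  ∅ × ∅ = {} (∅)
  {x74} × {23} = {(x74,23)}
  {x75} × {23} = {(x75,23)}
  {x74} × {22, 24} = {(x74,22), (x74,24)}
  {x74, x75} × {23} = {(x74,23), (x75,23)}
  {x75} × {22, 24} = {(x75,22), (x75,24)}
  {x74} × {22, 23, 24} = {(x74,22), (x74,23), (x74,24)}
  {x74, x75, x76} × {23} = {(x74,23), (x75,23), (x76,23)}
  {x75} × {22, 23, 24} = {(x75,22), (x75,23), (x75,24)}
  {x74, x75} × {22, 24} = {(x74,22), (x74,24), (x75,22), (x75,24)}
  {x74, x75} × {22, 23, 24} = {(x74,22), (x74,23), (x74,24), (x75,22), (x75,23), (x75,24)}
  {x74, x75, x76} × {22, 24} = {(x74,22), (x74,24), (x75,22), (x75,24), (x76,22), (x76,24)}
  {x74, x75, x76} × {22, 23, 24} = {(x74,22), (x74,23), (x74,24), (x75,22), (x75,23), (x75,24), (x76,22), (x76,23), (x76,24)}
These 13 distinct sets form the basis B.
Close under arbitrary unions to get τ_{X×Y}; counting gives |τ_{X×Y}| = 25.


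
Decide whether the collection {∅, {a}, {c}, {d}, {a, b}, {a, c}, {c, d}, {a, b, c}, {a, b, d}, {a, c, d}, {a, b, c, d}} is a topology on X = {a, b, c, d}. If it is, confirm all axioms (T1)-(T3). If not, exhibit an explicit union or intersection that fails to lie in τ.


τ is NOT a topology on X.

Axiom (T1): ∅ ∈ τ? Yes; X ∈ τ? Yes.
Axiom (T2/T3): check pairwise unions and intersections of members of τ.
Counterexample for (T2): {a} ∪ {d} = {a, d} ∉ τ. Therefore τ is NOT a topology.


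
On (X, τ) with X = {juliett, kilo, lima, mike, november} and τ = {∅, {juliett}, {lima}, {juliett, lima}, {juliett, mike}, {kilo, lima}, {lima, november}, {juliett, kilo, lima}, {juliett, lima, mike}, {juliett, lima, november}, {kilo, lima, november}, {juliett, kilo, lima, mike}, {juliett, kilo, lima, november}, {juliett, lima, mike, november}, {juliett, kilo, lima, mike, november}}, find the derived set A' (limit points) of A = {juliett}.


A' = {mike}

For each x ∈ X, list the open sets U ∈ τ with x ∈ U, then check whether U ∩ (A ∖ {x}) ≠ ∅ for every such U.
  x = juliett: open {juliett} ∋ x has {juliett} ∩ (A ∖ {juliett}) = ∅, so x is NOT a limit point.
  x = kilo: open {kilo, lima} ∋ x has {kilo, lima} ∩ (A ∖ {kilo}) = ∅, so x is NOT a limit point.
  x = lima: open {lima} ∋ x has {lima} ∩ (A ∖ {lima}) = ∅, so x is NOT a limit point.
  x = mike: opens ∋ x are {juliett, mike}, {juliett, lima, mike}, {juliett, kilo, lima, mike}, {juliett, lima, mike, november}, {juliett, kilo, lima, mike, november}; each meets A ∖ {mike}, so x IS a limit point.
  x = november: open {lima, november} ∋ x has {lima, november} ∩ (A ∖ {november}) = ∅, so x is NOT a limit point.
Collecting: A' = {mike}.


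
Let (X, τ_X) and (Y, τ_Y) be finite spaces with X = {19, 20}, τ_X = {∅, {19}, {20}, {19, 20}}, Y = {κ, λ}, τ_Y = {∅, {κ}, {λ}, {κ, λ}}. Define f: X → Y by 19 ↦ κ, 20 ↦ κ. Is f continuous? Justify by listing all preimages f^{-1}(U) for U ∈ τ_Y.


f IS continuous.

Compute f^{-1}(U) for each U ∈ τ_Y:
  U = ∅: f^{-1}(U) = ∅ ∈ τ_X ✓.
  U = {κ}: f^{-1}(U) = {19, 20} ∈ τ_X ✓.
  U = {λ}: f^{-1}(U) = ∅ ∈ τ_X ✓.
  U = {κ, λ}: f^{-1}(U) = {19, 20} ∈ τ_X ✓.
Every preimage lies in τ_X, so f IS continuous.


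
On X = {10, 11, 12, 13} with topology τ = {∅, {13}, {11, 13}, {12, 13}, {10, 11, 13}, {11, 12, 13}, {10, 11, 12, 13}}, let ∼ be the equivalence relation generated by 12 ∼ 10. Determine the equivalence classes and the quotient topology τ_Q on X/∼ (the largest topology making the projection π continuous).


X/∼ = {[10=12], [11], [13]}; |τ_Q| = 4.

Equivalence classes: [10=12], [11], [13].
Quotient map π: X → X/∼ sends 10 ↦ [10=12], 11 ↦ [11], 12 ↦ [10=12], 13 ↦ [13].
For each subset V ⊆ X/∼, compute π^{-1}(V) ⊆ X and check whether π^{-1}(V) ∈ τ. V is open in τ_Q iff π^{-1}(V) ∈ τ.
  V = {}: π^{-1}(V) = ∅ ∈ τ ✓.
  V = {[10=12]}: π^{-1}(V) = {10, 12} ∉ τ ✗.
  V = {[11]}: π^{-1}(V) = {11} ∉ τ ✗.
  V = {[10=12], [11]}: π^{-1}(V) = {10, 11, 12} ∉ τ ✗.
  V = {[13]}: π^{-1}(V) = {13} ∈ τ ✓.
  V = {[10=12], [13]}: π^{-1}(V) = {10, 12, 13} ∉ τ ✗.
  V = {[11], [13]}: π^{-1}(V) = {11, 13} ∈ τ ✓.
  V = {[10=12], [11], [13]}: π^{-1}(V) = {10, 11, 12, 13} ∈ τ ✓.
Open sets in the quotient: τ_Q = {{}, {[13]}, {[11], [13]}, {[10=12], [11], [13]}} (4 elements).


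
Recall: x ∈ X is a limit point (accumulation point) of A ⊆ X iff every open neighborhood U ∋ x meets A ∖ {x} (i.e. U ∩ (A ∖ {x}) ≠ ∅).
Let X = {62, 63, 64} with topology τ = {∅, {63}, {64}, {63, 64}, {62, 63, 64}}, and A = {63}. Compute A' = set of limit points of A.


A' = {62}

For each x ∈ X, list the open sets U ∈ τ with x ∈ U, then check whether U ∩ (A ∖ {x}) ≠ ∅ for every such U.
  x = 62: opens ∋ x are {62, 63, 64}; each meets A ∖ {62}, so x IS a limit point.
  x = 63: open {63} ∋ x has {63} ∩ (A ∖ {63}) = ∅, so x is NOT a limit point.
  x = 64: open {64} ∋ x has {64} ∩ (A ∖ {64}) = ∅, so x is NOT a limit point.
Collecting: A' = {62}.


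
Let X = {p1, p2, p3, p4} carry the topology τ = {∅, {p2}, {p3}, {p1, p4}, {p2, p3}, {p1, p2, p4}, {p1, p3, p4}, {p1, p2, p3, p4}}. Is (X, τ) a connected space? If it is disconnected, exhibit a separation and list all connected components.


(X, τ) is disconnected; components = [{p2}, {p3}, {p1, p4}].

Find clopen sets (U ∈ τ with X ∖ U ∈ τ):
  U = ∅, X ∖ U = {p1, p2, p3, p4} — both open, so U is clopen.
  U = {p2}, X ∖ U = {p1, p3, p4} — both open, so U is clopen.
  U = {p3}, X ∖ U = {p1, p2, p4} — both open, so U is clopen.
  U = {p1, p4}, X ∖ U = {p2, p3} — both open, so U is clopen.
  U = {p2, p3}, X ∖ U = {p1, p4} — both open, so U is clopen.
  U = {p1, p2, p4}, X ∖ U = {p3} — both open, so U is clopen.
  U = {p1, p3, p4}, X ∖ U = {p2} — both open, so U is clopen.
  U = {p1, p2, p3, p4}, X ∖ U = ∅ — both open, so U is clopen.
Nontrivial clopen(s) exist: e.g. {p2}. So (X, τ) is disconnected.
Compute connected components by grouping points that agree on all clopens:
  component: {p2}
  component: {p3}
  component: {p1, p4}


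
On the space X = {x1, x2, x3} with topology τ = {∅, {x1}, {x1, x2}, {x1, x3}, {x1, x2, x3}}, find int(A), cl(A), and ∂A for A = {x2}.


int(A) = ∅, cl(A) = {x2}, ∂A = {x2}.

Closed sets in (X, τ) are complements of opens:
  closed(X, τ) = {∅, {x2}, {x3}, {x2, x3}, {x1, x2, x3}}.
int(A) = ⋃ {U ∈ τ : U ⊆ A}. Opens contained in A: ∅.
Taking the union of these: int(A) = ∅.
cl(A) = ⋂ {C closed : A ⊆ C}. Closed sets containing A: {x2}, {x2, x3}, {x1, x2, x3}.
Intersecting these: cl(A) = {x2}.
∂A = cl(A) ∖ int(A) = {x2} ∖ ∅ = {x2}.


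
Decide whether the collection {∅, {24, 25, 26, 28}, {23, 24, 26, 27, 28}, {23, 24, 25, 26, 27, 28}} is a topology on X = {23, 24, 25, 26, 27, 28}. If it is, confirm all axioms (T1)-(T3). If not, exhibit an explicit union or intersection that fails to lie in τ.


τ is NOT a topology on X.

Axiom (T1): ∅ ∈ τ? Yes; X ∈ τ? Yes.
Axiom (T2/T3): check pairwise unions and intersections of members of τ.
Counterexample for (T3): {24, 25, 26, 28} ∩ {23, 24, 26, 27, 28} = {24, 26, 28} ∉ τ. Therefore τ is NOT a topology.


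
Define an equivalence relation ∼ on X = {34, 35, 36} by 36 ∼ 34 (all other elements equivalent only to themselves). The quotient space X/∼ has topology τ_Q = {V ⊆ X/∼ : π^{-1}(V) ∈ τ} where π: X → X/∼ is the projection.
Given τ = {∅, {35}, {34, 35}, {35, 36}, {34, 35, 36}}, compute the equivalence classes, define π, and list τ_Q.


X/∼ = {[34=36], [35]}; |τ_Q| = 3.

Equivalence classes: [34=36], [35].
Quotient map π: X → X/∼ sends 34 ↦ [34=36], 35 ↦ [35], 36 ↦ [34=36].
For each subset V ⊆ X/∼, compute π^{-1}(V) ⊆ X and check whether π^{-1}(V) ∈ τ. V is open in τ_Q iff π^{-1}(V) ∈ τ.
  V = {}: π^{-1}(V) = ∅ ∈ τ ✓.
  V = {[34=36]}: π^{-1}(V) = {34, 36} ∉ τ ✗.
  V = {[35]}: π^{-1}(V) = {35} ∈ τ ✓.
  V = {[34=36], [35]}: π^{-1}(V) = {34, 35, 36} ∈ τ ✓.
Open sets in the quotient: τ_Q = {{}, {[35]}, {[34=36], [35]}} (3 elements).
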